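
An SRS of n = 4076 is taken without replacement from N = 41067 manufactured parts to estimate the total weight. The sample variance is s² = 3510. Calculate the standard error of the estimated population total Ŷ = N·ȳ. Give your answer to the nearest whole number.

Var(Ŷ) = N²·Var(ȳ) = N²·(1 − n/N)·s²/n.
f = 4076/41067 = 0.09925244; Var(ȳ) = 0.90074756·3510/4076 = 0.77566829.
Var(Ŷ) = 41067² · 0.77566829 = 1.3081634 × 10^9.
SE(Ŷ) = √(1.3081634 × 10^9) = 36169.

36169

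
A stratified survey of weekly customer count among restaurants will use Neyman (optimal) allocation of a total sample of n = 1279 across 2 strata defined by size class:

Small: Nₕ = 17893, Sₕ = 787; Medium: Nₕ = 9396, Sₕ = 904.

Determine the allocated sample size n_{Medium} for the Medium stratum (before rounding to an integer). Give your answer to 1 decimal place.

Neyman allocation: nₕ = n·NₕSₕ / Σⱼ NⱼSⱼ.
Σ NⱼSⱼ = 17893·787 + 9396·904 = 2.2575775 × 10^7.
n_{Medium} = 1279·9396·904 / (2.2575775 × 10^7) = 481.2.

481.2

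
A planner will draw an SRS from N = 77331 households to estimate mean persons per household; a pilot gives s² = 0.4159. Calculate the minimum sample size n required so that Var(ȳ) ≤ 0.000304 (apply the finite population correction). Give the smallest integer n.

Without fpc, n₀ = s²/D = 0.4159/0.000304 = 1368.0921.
With fpc, (1 − n/N)·s²/n ≤ D requires n ≥ n₀/(1 + n₀/N) = 1368.0921/(1 + 1368.0921/77331) = 1344.3094.
Rounding up, n = 1345.

1345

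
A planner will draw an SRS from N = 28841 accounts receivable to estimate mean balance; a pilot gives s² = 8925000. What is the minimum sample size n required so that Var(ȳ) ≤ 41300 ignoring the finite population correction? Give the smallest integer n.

Without fpc, n₀ = s²/D = 8925000/41300 = 216.1017.
Rounding up, n = 217.

217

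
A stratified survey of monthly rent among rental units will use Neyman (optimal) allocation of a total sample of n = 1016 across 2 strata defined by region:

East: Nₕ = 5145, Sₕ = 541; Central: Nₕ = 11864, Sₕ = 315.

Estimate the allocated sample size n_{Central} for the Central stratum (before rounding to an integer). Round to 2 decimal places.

582.30

Neyman allocation: nₕ = n·NₕSₕ / Σⱼ NⱼSⱼ.
Σ NⱼSⱼ = 5145·541 + 11864·315 = 6.520605 × 10^6.
n_{Central} = 1016·11864·315 / (6.520605 × 10^6) = 582.30.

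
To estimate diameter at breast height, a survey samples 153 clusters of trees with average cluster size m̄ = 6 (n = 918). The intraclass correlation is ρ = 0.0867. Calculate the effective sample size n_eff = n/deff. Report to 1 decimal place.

640.4

deff = 1 + (6 − 1)·0.0867 = 1 + 0.4335 = 1.4335.
n_eff = 918 / 1.4335 = 640.4.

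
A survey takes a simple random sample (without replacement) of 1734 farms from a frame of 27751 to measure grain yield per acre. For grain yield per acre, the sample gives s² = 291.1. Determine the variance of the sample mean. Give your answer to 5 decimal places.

Under SRS without replacement, Var(ȳ) = (1 − f)·s²/n with f = n/N = 1734/27751 = 0.06248423.
Var(ȳ) = (1 − 0.06248423)·291.1/1734 = 0.93751577·0.16787774 = 0.15738803.

0.15739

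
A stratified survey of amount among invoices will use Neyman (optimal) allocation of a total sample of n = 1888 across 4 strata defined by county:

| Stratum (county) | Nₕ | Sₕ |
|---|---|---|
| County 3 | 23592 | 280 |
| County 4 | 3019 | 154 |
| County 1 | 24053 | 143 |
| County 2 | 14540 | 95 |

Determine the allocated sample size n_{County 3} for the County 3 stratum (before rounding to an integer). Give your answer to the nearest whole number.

1049

Neyman allocation: nₕ = n·NₕSₕ / Σⱼ NⱼSⱼ.
Σ NⱼSⱼ = 23592·280 + 3019·154 + 24053·143 + 14540·95 = 1.1891565 × 10^7.
n_{County 3} = 1888·23592·280 / (1.1891565 × 10^7) = 1049.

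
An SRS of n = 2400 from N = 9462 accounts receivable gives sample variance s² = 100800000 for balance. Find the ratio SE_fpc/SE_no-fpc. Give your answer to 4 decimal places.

f = n/N = 2400/9462 = 0.25364616.
SE_no-fpc = √(s²/n) = 204.93902; SE_fpc = √((1−f)s²/n) = 177.05045.
Ratio = √(1−f) = 0.86391773.

0.8639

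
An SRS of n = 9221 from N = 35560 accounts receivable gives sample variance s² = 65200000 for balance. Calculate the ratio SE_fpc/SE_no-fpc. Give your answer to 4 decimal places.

f = n/N = 9221/35560 = 0.25930821.
SE_no-fpc = √(s²/n) = 84.088148; SE_fpc = √((1−f)s²/n) = 72.369163.
Ratio = √(1−f) = 0.86063453.

0.8606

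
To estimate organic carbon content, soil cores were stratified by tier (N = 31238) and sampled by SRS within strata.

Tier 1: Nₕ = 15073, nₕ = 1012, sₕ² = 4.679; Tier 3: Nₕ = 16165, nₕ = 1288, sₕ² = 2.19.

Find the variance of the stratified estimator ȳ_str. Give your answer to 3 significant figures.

0.00142

Var(ȳ_str) = Σₕ Wₕ²(1 − fₕ)sₕ²/nₕ with Wₕ = Nₕ/N, N = 31238.
Tier 1: Wₕ = 0.48252129; term = 0.48252129²·(1 − 0.06713992)·4.679/1012 = 0.0010042041.
Tier 3: Wₕ = 0.51747871; term = 0.51747871²·(1 − 0.07967832)·2.19/1288 = 4.1903749 × 10^-4.
Sum = 0.0014232416.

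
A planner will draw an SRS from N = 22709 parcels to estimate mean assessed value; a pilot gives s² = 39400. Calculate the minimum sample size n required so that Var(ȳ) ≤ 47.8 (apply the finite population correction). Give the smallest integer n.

796

Without fpc, n₀ = s²/D = 39400/47.8 = 824.2678.
With fpc, (1 − n/N)·s²/n ≤ D requires n ≥ n₀/(1 + n₀/N) = 824.2678/(1 + 824.2678/22709) = 795.3973.
Rounding up, n = 796.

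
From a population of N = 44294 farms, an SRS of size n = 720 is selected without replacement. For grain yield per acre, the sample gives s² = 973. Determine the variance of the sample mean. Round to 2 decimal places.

1.33

Under SRS without replacement, Var(ȳ) = (1 − f)·s²/n with f = n/N = 720/44294 = 0.01625502.
Var(ȳ) = (1 − 0.01625502)·973/720 = 0.98374498·1.3513889 = 1.329422.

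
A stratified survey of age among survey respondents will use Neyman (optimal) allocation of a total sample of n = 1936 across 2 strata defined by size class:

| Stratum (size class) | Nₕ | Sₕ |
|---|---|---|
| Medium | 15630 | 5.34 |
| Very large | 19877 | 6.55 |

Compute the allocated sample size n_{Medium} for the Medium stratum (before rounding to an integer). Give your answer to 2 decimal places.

756.28

Neyman allocation: nₕ = n·NₕSₕ / Σⱼ NⱼSⱼ.
Σ NⱼSⱼ = 15630·5.34 + 19877·6.55 = 213658.55.
n_{Medium} = 1936·15630·5.34 / 213658.55 = 756.28.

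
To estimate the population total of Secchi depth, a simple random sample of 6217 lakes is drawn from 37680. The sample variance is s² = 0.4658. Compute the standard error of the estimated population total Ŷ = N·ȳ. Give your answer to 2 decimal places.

298.03

Var(Ŷ) = N²·Var(ȳ) = N²·(1 − n/N)·s²/n.
f = 6217/37680 = 0.16499469; Var(ȳ) = 0.83500531·0.4658/6217 = 6.2561601 × 10^-5.
Var(Ŷ) = 37680² · (6.2561601 × 10^-5) = 88823.86.
SE(Ŷ) = √(88823.86) = 298.03.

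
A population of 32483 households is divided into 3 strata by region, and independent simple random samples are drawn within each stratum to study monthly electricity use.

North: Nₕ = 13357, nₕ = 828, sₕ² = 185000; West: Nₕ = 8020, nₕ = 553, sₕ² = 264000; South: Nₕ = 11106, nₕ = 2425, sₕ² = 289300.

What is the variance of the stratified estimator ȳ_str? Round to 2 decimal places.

Var(ȳ_str) = Σₕ Wₕ²(1 − fₕ)sₕ²/nₕ with Wₕ = Nₕ/N, N = 32483.
North: Wₕ = 0.41119970; term = 0.41119970²·(1 − 0.06198997)·185000/828 = 35.436797.
West: Wₕ = 0.24689838; term = 0.24689838²·(1 − 0.06895262)·264000/553 = 27.094869.
South: Wₕ = 0.34190192; term = 0.34190192²·(1 − 0.21835044)·289300/2425 = 10.900636.
Sum = 73.432302.

73.43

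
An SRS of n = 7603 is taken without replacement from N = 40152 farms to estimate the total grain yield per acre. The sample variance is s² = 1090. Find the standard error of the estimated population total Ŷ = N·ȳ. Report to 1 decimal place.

Var(Ŷ) = N²·Var(ȳ) = N²·(1 − n/N)·s²/n.
f = 7603/40152 = 0.18935545; Var(ȳ) = 0.81064455·1090/7603 = 0.11621762.
Var(Ŷ) = 40152² · 0.11621762 = 1.8736408 × 10^8.
SE(Ŷ) = √(1.8736408 × 10^8) = 13688.1.

13688.1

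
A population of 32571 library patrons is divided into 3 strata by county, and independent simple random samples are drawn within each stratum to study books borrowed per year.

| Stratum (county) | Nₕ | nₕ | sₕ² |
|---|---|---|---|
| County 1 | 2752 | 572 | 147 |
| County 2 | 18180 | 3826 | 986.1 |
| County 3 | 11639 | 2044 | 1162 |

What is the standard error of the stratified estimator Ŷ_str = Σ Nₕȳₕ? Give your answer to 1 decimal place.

Var(Ŷ_str) = Σₕ Nₕ²(1 − fₕ)sₕ²/nₕ.
County 1: 2752²·(1 − 572/2752)·147/572 = 1.5417936 × 10^6.
County 2: 18180²·(1 − 3826/18180)·986.1/3826 = 6.7257824 × 10^7.
County 3: 11639²·(1 − 2044/11639)·1162/2044 = 6.3487158 × 10^7.
Sum = 1.3228678 × 10^8.
SE = √(1.3228678 × 10^8) = 11501.6.

11501.6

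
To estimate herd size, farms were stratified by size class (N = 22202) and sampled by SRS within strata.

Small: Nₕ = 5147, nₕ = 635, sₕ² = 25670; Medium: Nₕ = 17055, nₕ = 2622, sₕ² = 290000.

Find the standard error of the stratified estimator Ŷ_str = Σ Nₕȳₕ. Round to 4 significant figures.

Var(Ŷ_str) = Σₕ Nₕ²(1 − fₕ)sₕ²/nₕ.
Small: 5147²·(1 − 635/5147)·25670/635 = 9.3880502 × 10^8.
Medium: 17055²·(1 − 2622/17055)·290000/2622 = 2.7225361 × 10^10.
Sum = 2.8164166 × 10^10.
SE = √(2.8164166 × 10^10) = 167800.

167800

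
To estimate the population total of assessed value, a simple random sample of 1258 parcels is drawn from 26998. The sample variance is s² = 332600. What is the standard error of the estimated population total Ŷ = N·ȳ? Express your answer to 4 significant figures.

Var(Ŷ) = N²·Var(ȳ) = N²·(1 − n/N)·s²/n.
f = 1258/26998 = 0.04659604; Var(ȳ) = 0.95340396·332600/1258 = 252.06849.
Var(Ŷ) = 26998² · 252.06849 = 1.8373071 × 10^11.
SE(Ŷ) = √(1.8373071 × 10^11) = 428600.

428600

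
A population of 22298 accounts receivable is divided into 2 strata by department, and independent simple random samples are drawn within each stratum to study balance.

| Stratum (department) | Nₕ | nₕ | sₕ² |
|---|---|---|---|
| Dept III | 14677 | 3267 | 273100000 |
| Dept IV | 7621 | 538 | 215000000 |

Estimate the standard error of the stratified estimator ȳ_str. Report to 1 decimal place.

267.5

Var(ȳ_str) = Σₕ Wₕ²(1 − fₕ)sₕ²/nₕ with Wₕ = Nₕ/N, N = 22298.
Dept III: Wₕ = 0.65822047; term = 0.65822047²·(1 − 0.22259317)·273100000/3267 = 28155.528.
Dept IV: Wₕ = 0.34177953; term = 0.34177953²·(1 − 0.07059441)·215000000/538 = 43386.395.
Sum = 71541.923.
SE = √(71541.923) = 267.5.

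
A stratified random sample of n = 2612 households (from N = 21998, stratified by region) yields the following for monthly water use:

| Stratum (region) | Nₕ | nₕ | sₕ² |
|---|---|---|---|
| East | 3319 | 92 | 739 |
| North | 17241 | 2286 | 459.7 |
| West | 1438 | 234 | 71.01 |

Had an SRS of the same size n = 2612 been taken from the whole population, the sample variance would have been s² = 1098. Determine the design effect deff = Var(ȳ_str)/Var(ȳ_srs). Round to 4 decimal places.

Var(ȳ_str) = Σ Wₕ²(1−fₕ)sₕ²/nₕ with Wₕ = Nₕ/21998:
  East: (3319/21998)²·(1−92/3319)·739/92 = 0.17778554
  North: (17241/21998)²·(1−2286/17241)·459.7/2286 = 0.10714718
  West: (1438/21998)²·(1−234/1438)·71.01/234 = 0.001085732
  → Var(ȳ_str) = 0.28601845.
Var(ȳ_srs) = (1 − 2612/21998)·1098/2612 = 0.37045391.
deff = 0.28601845 / 0.37045391 = 0.7721.

0.7721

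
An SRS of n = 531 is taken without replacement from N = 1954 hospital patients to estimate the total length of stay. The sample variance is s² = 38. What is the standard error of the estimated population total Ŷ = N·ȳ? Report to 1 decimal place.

446.1

Var(Ŷ) = N²·Var(ȳ) = N²·(1 − n/N)·s²/n.
f = 531/1954 = 0.27175026; Var(ȳ) = 0.72824974·38/531 = 0.052115801.
Var(Ŷ) = 1954² · 0.052115801 = 198984.17.
SE(Ŷ) = √(198984.17) = 446.1.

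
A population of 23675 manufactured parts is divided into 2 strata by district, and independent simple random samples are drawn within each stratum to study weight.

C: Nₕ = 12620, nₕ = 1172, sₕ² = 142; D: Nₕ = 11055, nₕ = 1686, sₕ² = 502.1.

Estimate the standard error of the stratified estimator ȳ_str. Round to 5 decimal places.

0.29370

Var(ȳ_str) = Σₕ Wₕ²(1 − fₕ)sₕ²/nₕ with Wₕ = Nₕ/N, N = 23675.
C: Wₕ = 0.53305174; term = 0.53305174²·(1 − 0.09286846)·142/1172 = 0.031229838.
D: Wₕ = 0.46694826; term = 0.46694826²·(1 − 0.15251018)·502.1/1686 = 0.055030652.
Sum = 0.08626049.
SE = √(0.08626049) = 0.29370.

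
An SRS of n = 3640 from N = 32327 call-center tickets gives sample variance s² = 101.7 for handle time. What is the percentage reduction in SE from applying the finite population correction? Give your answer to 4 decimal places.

5.7981

f = n/N = 3640/32327 = 0.11259938.
SE_no-fpc = √(s²/n) = 0.16715131; SE_fpc = √((1−f)s²/n) = 0.15745978.
Ratio = √(1−f) = 0.94201944. Reduction = 100·(1 − 0.94201944) = 5.7981%.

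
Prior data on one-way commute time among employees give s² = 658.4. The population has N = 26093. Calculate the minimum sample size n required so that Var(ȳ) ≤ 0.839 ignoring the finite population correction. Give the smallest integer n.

Without fpc, n₀ = s²/D = 658.4/0.839 = 784.7437.
Rounding up, n = 785.

785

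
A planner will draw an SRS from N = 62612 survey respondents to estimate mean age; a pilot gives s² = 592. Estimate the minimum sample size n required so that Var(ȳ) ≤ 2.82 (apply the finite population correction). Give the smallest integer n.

Without fpc, n₀ = s²/D = 592/2.82 = 209.9291.
With fpc, (1 − n/N)·s²/n ≤ D requires n ≥ n₀/(1 + n₀/N) = 209.9291/(1 + 209.9291/62612) = 209.2276.
Rounding up, n = 210.

210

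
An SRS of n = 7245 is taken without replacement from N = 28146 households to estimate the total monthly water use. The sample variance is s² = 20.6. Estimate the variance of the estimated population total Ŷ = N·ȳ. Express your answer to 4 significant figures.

Var(Ŷ) = N²·Var(ȳ) = N²·(1 − n/N)·s²/n.
f = 7245/28146 = 0.25740780; Var(ȳ) = 0.74259220·20.6/7245 = 0.0021114423.
Var(Ŷ) = 28146² · 0.0021114423 = 1.6726789 × 10^6.

1.673 × 10^6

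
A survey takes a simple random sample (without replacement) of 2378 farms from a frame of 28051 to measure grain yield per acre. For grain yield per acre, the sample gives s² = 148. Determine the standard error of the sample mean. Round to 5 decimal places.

Under SRS without replacement, Var(ȳ) = (1 − f)·s²/n with f = n/N = 2378/28051 = 0.08477416.
Var(ȳ) = (1 − 0.08477416)·148/2378 = 0.91522584·0.062237174 = 0.05696107.
SE(ȳ) = √(0.05696107) = 0.23867.

0.23867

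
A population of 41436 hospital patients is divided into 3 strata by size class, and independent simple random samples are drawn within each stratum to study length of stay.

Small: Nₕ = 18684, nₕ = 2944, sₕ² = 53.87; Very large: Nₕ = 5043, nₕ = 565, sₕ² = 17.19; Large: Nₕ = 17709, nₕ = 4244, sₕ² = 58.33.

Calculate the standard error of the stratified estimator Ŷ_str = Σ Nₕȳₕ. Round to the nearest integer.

3057

Var(Ŷ_str) = Σₕ Nₕ²(1 − fₕ)sₕ²/nₕ.
Small: 18684²·(1 − 2944/18684)·53.87/2944 = 5.3812573 × 10^6.
Very large: 5043²·(1 − 565/5043)·17.19/565 = 687069.21.
Large: 17709²·(1 − 4244/17709)·58.33/4244 = 3.277306 × 10^6.
Sum = 9.3456325 × 10^6.
SE = √(9.3456325 × 10^6) = 3057.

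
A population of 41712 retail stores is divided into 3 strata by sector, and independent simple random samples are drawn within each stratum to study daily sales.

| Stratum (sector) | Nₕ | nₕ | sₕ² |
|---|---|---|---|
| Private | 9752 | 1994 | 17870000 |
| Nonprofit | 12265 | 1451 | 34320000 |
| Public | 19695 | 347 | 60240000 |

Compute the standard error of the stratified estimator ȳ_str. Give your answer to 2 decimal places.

200.53

Var(ȳ_str) = Σₕ Wₕ²(1 − fₕ)sₕ²/nₕ with Wₕ = Nₕ/N, N = 41712.
Private: Wₕ = 0.23379363; term = 0.23379363²·(1 − 0.20447088)·17870000/1994 = 389.69142.
Nonprofit: Wₕ = 0.29404008; term = 0.29404008²·(1 − 0.11830412)·34320000/1451 = 1803.0666.
Public: Wₕ = 0.47216628; term = 0.47216628²·(1 − 0.01761868)·60240000/347 = 38021.174.
Sum = 40213.932.
SE = √(40213.932) = 200.53.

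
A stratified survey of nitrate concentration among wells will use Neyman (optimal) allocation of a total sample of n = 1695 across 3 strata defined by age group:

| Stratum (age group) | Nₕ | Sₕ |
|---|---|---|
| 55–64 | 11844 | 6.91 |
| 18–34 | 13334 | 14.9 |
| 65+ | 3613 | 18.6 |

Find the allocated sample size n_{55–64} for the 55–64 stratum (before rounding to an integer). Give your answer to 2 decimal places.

Neyman allocation: nₕ = n·NₕSₕ / Σⱼ NⱼSⱼ.
Σ NⱼSⱼ = 11844·6.91 + 13334·14.9 + 3613·18.6 = 347720.44.
n_{55–64} = 1695·11844·6.91 / 347720.44 = 398.95.

398.95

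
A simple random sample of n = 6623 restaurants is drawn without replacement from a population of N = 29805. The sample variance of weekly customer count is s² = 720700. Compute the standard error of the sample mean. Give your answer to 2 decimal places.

Under SRS without replacement, Var(ȳ) = (1 − f)·s²/n with f = n/N = 6623/29805 = 0.22221104.
Var(ȳ) = (1 − 0.22221104)·720700/6623 = 0.77778896·108.81776 = 84.63725.
SE(ȳ) = √(84.63725) = 9.20.

9.20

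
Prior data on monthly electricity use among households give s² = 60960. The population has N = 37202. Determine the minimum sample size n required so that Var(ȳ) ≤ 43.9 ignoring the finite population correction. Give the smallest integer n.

1389

Without fpc, n₀ = s²/D = 60960/43.9 = 1388.6105.
Rounding up, n = 1389.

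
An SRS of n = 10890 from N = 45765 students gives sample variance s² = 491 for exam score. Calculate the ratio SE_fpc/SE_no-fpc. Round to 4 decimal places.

0.8730

f = n/N = 10890/45765 = 0.23795477.
SE_no-fpc = √(s²/n) = 0.21233755; SE_fpc = √((1−f)s²/n) = 0.1853605.
Ratio = √(1−f) = 0.87295202.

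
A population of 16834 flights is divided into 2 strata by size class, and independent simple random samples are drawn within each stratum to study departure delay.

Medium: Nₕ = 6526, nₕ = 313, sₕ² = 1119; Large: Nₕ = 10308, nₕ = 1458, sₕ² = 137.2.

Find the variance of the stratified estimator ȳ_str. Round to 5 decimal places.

0.54181

Var(ȳ_str) = Σₕ Wₕ²(1 − fₕ)sₕ²/nₕ with Wₕ = Nₕ/N, N = 16834.
Medium: Wₕ = 0.38766782; term = 0.38766782²·(1 − 0.04796200)·1119/313 = 0.51151636.
Large: Wₕ = 0.61233218; term = 0.61233218²·(1 − 0.14144354)·137.2/1458 = 0.030292814.
Sum = 0.54180917.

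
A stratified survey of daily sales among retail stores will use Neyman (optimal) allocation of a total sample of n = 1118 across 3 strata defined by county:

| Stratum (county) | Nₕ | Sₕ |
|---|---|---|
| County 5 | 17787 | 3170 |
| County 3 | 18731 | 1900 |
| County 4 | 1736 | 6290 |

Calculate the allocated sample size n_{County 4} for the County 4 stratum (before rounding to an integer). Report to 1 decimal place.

118.6

Neyman allocation: nₕ = n·NₕSₕ / Σⱼ NⱼSⱼ.
Σ NⱼSⱼ = 17787·3170 + 18731·1900 + 1736·6290 = 1.0289313 × 10^8.
n_{County 4} = 1118·1736·6290 / (1.0289313 × 10^8) = 118.6.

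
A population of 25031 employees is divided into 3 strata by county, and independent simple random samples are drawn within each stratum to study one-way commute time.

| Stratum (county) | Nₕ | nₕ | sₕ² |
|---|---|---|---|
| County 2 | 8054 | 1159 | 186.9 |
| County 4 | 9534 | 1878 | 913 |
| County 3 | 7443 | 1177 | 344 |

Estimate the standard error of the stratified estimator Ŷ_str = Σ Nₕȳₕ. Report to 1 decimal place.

Var(Ŷ_str) = Σₕ Nₕ²(1 − fₕ)sₕ²/nₕ.
County 2: 8054²·(1 − 1159/8054)·186.9/1159 = 8.9551272 × 10^6.
County 4: 9534²·(1 − 1878/9534)·913/1878 = 3.5485609 × 10^7.
County 3: 7443²·(1 − 1177/7443)·344/1177 = 1.363077 × 10^7.
Sum = 5.8071506 × 10^7.
SE = √(5.8071506 × 10^7) = 7620.5.

7620.5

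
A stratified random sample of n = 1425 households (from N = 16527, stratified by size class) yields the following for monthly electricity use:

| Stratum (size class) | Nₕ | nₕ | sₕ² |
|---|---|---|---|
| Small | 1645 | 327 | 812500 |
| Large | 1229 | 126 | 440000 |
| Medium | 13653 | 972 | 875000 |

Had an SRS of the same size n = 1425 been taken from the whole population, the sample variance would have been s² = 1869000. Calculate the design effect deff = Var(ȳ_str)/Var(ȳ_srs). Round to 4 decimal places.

0.5070

Var(ȳ_str) = Σ Wₕ²(1−fₕ)sₕ²/nₕ with Wₕ = Nₕ/16527:
  Small: (1645/16527)²·(1−327/1645)·812500/327 = 19.722814
  Large: (1229/16527)²·(1−126/1229)·440000/126 = 17.330914
  Medium: (13653/16527)²·(1−972/13653)·875000/972 = 570.60468
  → Var(ȳ_str) = 607.65841.
Var(ȳ_srs) = (1 − 1425/16527)·1869000/1425 = 1198.4913.
deff = 607.65841 / 1198.4913 = 0.5070.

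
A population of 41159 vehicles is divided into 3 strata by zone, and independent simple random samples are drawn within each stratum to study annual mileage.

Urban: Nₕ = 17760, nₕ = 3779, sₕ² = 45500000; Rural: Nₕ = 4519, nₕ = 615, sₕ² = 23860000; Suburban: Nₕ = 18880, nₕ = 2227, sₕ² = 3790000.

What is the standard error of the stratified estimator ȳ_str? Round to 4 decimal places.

Var(ȳ_str) = Σₕ Wₕ²(1 − fₕ)sₕ²/nₕ with Wₕ = Nₕ/N, N = 41159.
Urban: Wₕ = 0.43149736; term = 0.43149736²·(1 − 0.21278153)·45500000/3779 = 1764.7617.
Rural: Wₕ = 0.10979373; term = 0.10979373²·(1 − 0.13609206)·23860000/615 = 404.03394.
Suburban: Wₕ = 0.45870891; term = 0.45870891²·(1 − 0.11795551)·3790000/2227 = 315.85215.
Sum = 2484.6478.
SE = √(2484.6478) = 49.8462.

49.8462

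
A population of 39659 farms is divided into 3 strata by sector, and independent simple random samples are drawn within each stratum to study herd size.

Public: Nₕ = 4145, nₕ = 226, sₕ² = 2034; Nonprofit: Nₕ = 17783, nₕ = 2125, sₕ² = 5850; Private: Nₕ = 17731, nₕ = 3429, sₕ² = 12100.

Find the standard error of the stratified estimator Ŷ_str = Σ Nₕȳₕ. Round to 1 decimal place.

Var(Ŷ_str) = Σₕ Nₕ²(1 − fₕ)sₕ²/nₕ.
Public: 4145²·(1 − 226/4145)·2034/226 = 1.461983 × 10^8.
Nonprofit: 17783²·(1 − 2125/17783)·5850/2125 = 7.6654605 × 10^8.
Private: 17731²·(1 − 3429/17731)·12100/3429 = 8.9484515 × 10^8.
Sum = 1.8075895 × 10^9.
SE = √(1.8075895 × 10^9) = 42515.8.

42515.8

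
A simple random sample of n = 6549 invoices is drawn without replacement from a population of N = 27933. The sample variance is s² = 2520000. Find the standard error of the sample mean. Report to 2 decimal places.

Under SRS without replacement, Var(ȳ) = (1 − f)·s²/n with f = n/N = 6549/27933 = 0.23445387.
Var(ȳ) = (1 − 0.23445387)·2520000/6549 = 0.76554613·384.79157 = 294.5757.
SE(ȳ) = √(294.5757) = 17.16.

17.16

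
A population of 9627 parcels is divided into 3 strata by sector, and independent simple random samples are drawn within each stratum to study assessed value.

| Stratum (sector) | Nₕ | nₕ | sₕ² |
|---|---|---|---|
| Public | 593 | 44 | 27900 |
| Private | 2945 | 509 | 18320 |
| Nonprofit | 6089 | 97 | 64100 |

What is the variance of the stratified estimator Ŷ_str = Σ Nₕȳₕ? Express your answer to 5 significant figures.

2.4575 × 10^10

Var(Ŷ_str) = Σₕ Nₕ²(1 − fₕ)sₕ²/nₕ.
Public: 593²·(1 − 44/593)·27900/44 = 2.0643273 × 10^8.
Private: 2945²·(1 − 509/2945)·18320/509 = 2.5820834 × 10^8.
Nonprofit: 6089²·(1 − 97/6089)·64100/97 = 2.4110381 × 10^10.
Sum = 2.4575022 × 10^10.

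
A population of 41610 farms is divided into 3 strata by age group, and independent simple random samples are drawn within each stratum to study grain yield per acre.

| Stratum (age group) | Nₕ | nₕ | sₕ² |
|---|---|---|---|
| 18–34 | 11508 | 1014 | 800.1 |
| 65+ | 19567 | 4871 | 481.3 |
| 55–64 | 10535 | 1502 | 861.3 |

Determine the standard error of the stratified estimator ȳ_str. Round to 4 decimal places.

Var(ȳ_str) = Σₕ Wₕ²(1 − fₕ)sₕ²/nₕ with Wₕ = Nₕ/N, N = 41610.
18–34: Wₕ = 0.27656813; term = 0.27656813²·(1 − 0.08811262)·800.1/1014 = 0.055036625.
65+: Wₕ = 0.47024754; term = 0.47024754²·(1 − 0.24893954)·481.3/4871 = 0.016410646.
55–64: Wₕ = 0.25318433; term = 0.25318433²·(1 − 0.14257238)·861.3/1502 = 0.031517781.
Sum = 0.10296505.
SE = √(0.10296505) = 0.3209.

0.3209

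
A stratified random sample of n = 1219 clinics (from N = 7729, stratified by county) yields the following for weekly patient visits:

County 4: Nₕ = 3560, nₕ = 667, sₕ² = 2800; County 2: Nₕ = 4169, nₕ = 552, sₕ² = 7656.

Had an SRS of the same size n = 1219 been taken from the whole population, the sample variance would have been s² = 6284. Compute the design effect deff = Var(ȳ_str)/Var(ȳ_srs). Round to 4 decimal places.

Var(ȳ_str) = Σ Wₕ²(1−fₕ)sₕ²/nₕ with Wₕ = Nₕ/7729:
  County 4: (3560/7729)²·(1−667/3560)·2800/667 = 0.7237424
  County 2: (4169/7729)²·(1−552/4169)·7656/552 = 3.5010365
  → Var(ȳ_str) = 4.2247789.
Var(ȳ_srs) = (1 − 1219/7729)·6284/1219 = 4.3420033.
deff = 4.2247789 / 4.3420033 = 0.9730.

0.9730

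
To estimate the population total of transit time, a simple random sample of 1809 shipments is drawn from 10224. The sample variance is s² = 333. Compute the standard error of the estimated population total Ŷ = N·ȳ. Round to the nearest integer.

Var(Ŷ) = N²·Var(ȳ) = N²·(1 − n/N)·s²/n.
f = 1809/10224 = 0.17693662; Var(ȳ) = 0.82306338·333/1809 = 0.15150918.
Var(Ŷ) = 10224² · 0.15150918 = 1.5837281 × 10^7.
SE(Ŷ) = √(1.5837281 × 10^7) = 3980.

3980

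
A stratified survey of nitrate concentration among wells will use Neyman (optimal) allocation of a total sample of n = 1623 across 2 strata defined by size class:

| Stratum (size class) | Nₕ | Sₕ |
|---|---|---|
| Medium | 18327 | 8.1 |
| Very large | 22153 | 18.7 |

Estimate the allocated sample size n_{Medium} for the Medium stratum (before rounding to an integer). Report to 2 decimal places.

428.16

Neyman allocation: nₕ = n·NₕSₕ / Σⱼ NⱼSⱼ.
Σ NⱼSⱼ = 18327·8.1 + 22153·18.7 = 562709.8.
n_{Medium} = 1623·18327·8.1 / 562709.8 = 428.16.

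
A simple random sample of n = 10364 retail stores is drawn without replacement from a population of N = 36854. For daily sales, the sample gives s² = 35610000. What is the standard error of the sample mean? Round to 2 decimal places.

Under SRS without replacement, Var(ȳ) = (1 − f)·s²/n with f = n/N = 10364/36854 = 0.28121778.
Var(ȳ) = (1 − 0.28121778)·35610000/10364 = 0.71878222·3435.9321 = 2469.6869.
SE(ȳ) = √(2469.6869) = 49.70.

49.70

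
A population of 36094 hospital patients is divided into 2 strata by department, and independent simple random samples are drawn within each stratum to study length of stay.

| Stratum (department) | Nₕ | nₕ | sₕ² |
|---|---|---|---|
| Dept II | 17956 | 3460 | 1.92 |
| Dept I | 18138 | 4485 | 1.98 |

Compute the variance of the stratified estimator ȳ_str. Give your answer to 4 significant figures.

1.948 × 10^-4

Var(ȳ_str) = Σₕ Wₕ²(1 − fₕ)sₕ²/nₕ with Wₕ = Nₕ/N, N = 36094.
Dept II: Wₕ = 0.49747881; term = 0.49747881²·(1 − 0.19269325)·1.92/3460 = 1.108697 × 10^-4.
Dept I: Wₕ = 0.50252119; term = 0.50252119²·(1 − 0.24727092)·1.98/4485 = 8.3917049 × 10^-5.
Sum = 1.9478675 × 10^-4.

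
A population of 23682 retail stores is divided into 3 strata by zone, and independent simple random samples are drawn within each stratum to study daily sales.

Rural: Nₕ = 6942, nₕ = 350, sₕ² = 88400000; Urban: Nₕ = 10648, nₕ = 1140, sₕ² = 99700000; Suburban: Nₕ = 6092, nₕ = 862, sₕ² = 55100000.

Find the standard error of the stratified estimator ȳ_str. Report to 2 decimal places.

Var(ȳ_str) = Σₕ Wₕ²(1 − fₕ)sₕ²/nₕ with Wₕ = Nₕ/N, N = 23682.
Rural: Wₕ = 0.29313403; term = 0.29313403²·(1 − 0.05041775)·88400000/350 = 20608.637.
Urban: Wₕ = 0.44962419; term = 0.44962419²·(1 − 0.10706236)·99700000/1140 = 15787.406.
Suburban: Wₕ = 0.25724179; term = 0.25724179²·(1 − 0.14149705)·55100000/862 = 3631.3588.
Sum = 40027.402.
SE = √(40027.402) = 200.07.

200.07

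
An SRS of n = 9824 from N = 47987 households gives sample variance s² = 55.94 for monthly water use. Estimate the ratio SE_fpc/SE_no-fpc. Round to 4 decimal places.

0.8918

f = n/N = 9824/47987 = 0.20472211.
SE_no-fpc = √(s²/n) = 0.075460044; SE_fpc = √((1−f)s²/n) = 0.067294025.
Ratio = √(1−f) = 0.89178354.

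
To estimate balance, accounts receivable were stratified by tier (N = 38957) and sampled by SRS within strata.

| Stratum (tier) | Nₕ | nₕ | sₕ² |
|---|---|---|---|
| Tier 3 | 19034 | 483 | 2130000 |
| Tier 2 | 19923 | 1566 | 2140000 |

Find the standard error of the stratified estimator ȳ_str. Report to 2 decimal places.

36.81

Var(ȳ_str) = Σₕ Wₕ²(1 − fₕ)sₕ²/nₕ with Wₕ = Nₕ/N, N = 38957.
Tier 3: Wₕ = 0.48858998; term = 0.48858998²·(1 − 0.02537564)·2130000/483 = 1026.0271.
Tier 2: Wₕ = 0.51141002; term = 0.51141002²·(1 − 0.07860262)·2140000/1566 = 329.31192.
Sum = 1355.339.
SE = √(1355.339) = 36.81.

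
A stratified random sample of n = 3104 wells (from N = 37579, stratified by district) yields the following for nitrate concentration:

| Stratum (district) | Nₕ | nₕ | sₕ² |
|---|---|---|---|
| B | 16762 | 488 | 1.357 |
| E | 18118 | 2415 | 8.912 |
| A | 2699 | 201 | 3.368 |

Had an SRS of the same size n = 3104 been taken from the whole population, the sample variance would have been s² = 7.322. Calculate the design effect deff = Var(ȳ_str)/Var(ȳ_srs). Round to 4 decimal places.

0.6287

Var(ȳ_str) = Σ Wₕ²(1−fₕ)sₕ²/nₕ with Wₕ = Nₕ/37579:
  B: (16762/37579)²·(1−488/16762)·1.357/488 = 5.3714277 × 10^-4
  E: (18118/37579)²·(1−2415/18118)·8.912/2415 = 7.4346494 × 10^-4
  A: (2699/37579)²·(1−201/2699)·3.368/201 = 7.9998327 × 10^-5
  → Var(ȳ_str) = 0.001360606.
Var(ȳ_srs) = (1 − 3104/37579)·7.322/3104 = 0.0021640489.
deff = 0.001360606 / 0.0021640489 = 0.6287.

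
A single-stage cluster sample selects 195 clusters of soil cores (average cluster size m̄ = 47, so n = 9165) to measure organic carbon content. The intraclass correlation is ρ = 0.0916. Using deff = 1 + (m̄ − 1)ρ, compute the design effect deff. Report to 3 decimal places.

deff = 1 + (47 − 1)·0.0916 = 1 + 4.2136 = 5.2136.

5.214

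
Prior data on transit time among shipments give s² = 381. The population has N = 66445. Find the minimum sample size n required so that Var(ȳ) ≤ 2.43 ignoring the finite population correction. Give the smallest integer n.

Without fpc, n₀ = s²/D = 381/2.43 = 156.7901.
Rounding up, n = 157.

157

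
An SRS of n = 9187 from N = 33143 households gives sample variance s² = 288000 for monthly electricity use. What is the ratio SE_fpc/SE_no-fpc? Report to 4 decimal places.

f = n/N = 9187/33143 = 0.27719277.
SE_no-fpc = √(s²/n) = 5.5989861; SE_fpc = √((1−f)s²/n) = 4.7601499.
Ratio = √(1−f) = 0.85018070.

0.8502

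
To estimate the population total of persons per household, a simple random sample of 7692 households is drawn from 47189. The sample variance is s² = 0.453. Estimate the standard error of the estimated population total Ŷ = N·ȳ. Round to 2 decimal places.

Var(Ŷ) = N²·Var(ȳ) = N²·(1 − n/N)·s²/n.
f = 7692/47189 = 0.16300409; Var(ȳ) = 0.83699591·0.453/7692 = 4.9292661 × 10^-5.
Var(Ŷ) = 47189² · (4.9292661 × 10^-5) = 109764.98.
SE(Ŷ) = √(109764.98) = 331.31.

331.31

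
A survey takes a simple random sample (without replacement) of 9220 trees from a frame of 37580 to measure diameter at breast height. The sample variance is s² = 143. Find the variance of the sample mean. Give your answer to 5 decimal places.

0.01170

Under SRS without replacement, Var(ȳ) = (1 − f)·s²/n with f = n/N = 9220/37580 = 0.24534327.
Var(ȳ) = (1 − 0.24534327)·143/9220 = 0.75465673·0.015509761 = 0.011704546.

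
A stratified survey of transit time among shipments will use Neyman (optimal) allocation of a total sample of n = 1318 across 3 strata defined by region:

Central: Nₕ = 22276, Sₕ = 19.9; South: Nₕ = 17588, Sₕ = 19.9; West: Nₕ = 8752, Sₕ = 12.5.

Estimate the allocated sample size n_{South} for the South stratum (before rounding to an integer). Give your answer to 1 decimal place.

Neyman allocation: nₕ = n·NₕSₕ / Σⱼ NⱼSⱼ.
Σ NⱼSⱼ = 22276·19.9 + 17588·19.9 + 8752·12.5 = 902693.6.
n_{South} = 1318·17588·19.9 / 902693.6 = 511.0.

511.0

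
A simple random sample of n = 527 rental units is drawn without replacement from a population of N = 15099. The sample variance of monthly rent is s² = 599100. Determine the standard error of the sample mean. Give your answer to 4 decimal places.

33.1230

Under SRS without replacement, Var(ȳ) = (1 − f)·s²/n with f = n/N = 527/15099 = 0.03490297.
Var(ȳ) = (1 − 0.03490297)·599100/527 = 0.96509703·1136.8121 = 1097.134.
SE(ȳ) = √(1097.134) = 33.1230.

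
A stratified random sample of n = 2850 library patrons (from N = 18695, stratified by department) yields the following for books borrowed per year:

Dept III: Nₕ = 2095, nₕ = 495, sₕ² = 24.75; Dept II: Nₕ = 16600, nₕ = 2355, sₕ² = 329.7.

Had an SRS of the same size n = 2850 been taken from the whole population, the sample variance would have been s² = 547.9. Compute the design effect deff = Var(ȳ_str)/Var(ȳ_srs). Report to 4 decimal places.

0.5843

Var(ȳ_str) = Σ Wₕ²(1−fₕ)sₕ²/nₕ with Wₕ = Nₕ/18695:
  Dept III: (2095/18695)²·(1−495/2095)·24.75/495 = 4.7953805 × 10^-4
  Dept II: (16600/18695)²·(1−2355/16600)·329.7/2355 = 0.094721297
  → Var(ȳ_str) = 0.095200835.
Var(ȳ_srs) = (1 − 2850/18695)·547.9/2850 = 0.16293831.
deff = 0.095200835 / 0.16293831 = 0.5843.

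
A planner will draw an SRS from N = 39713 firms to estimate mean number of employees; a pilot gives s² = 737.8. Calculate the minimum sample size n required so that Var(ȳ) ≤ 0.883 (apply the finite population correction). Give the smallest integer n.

Without fpc, n₀ = s²/D = 737.8/0.883 = 835.5606.
With fpc, (1 − n/N)·s²/n ≤ D requires n ≥ n₀/(1 + n₀/N) = 835.5606/(1 + 835.5606/39713) = 818.3427.
Rounding up, n = 819.

819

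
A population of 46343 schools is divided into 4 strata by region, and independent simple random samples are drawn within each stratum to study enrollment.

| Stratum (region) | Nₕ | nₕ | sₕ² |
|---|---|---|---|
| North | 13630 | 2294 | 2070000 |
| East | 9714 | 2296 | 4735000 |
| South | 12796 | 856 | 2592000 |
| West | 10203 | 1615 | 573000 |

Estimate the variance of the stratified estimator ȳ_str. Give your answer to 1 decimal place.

364.0

Var(ȳ_str) = Σₕ Wₕ²(1 − fₕ)sₕ²/nₕ with Wₕ = Nₕ/N, N = 46343.
North: Wₕ = 0.29411130; term = 0.29411130²·(1 − 0.16830521)·2070000/2294 = 64.917881.
East: Wₕ = 0.20961094; term = 0.20961094²·(1 − 0.23635989)·4735000/2296 = 69.193411.
South: Wₕ = 0.27611506; term = 0.27611506²·(1 − 0.06689590)·2592000/856 = 215.4128.
West: Wₕ = 0.22016270; term = 0.22016270²·(1 − 0.15828678)·573000/1615 = 14.475505.
Sum = 363.9996.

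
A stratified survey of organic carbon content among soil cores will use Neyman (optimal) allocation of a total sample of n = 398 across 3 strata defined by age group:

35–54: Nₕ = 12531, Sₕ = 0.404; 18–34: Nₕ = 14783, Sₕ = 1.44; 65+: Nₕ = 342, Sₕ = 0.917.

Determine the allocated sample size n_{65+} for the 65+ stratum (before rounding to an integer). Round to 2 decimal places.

4.68

Neyman allocation: nₕ = n·NₕSₕ / Σⱼ NⱼSⱼ.
Σ NⱼSⱼ = 12531·0.404 + 14783·1.44 + 342·0.917 = 26663.658.
n_{65+} = 398·342·0.917 / 26663.658 = 4.68.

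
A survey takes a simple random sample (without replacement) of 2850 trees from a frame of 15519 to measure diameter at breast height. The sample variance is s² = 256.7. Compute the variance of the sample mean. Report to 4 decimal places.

Under SRS without replacement, Var(ȳ) = (1 − f)·s²/n with f = n/N = 2850/15519 = 0.18364585.
Var(ȳ) = (1 − 0.18364585)·256.7/2850 = 0.81635415·0.090070175 = 0.073529161.

0.0735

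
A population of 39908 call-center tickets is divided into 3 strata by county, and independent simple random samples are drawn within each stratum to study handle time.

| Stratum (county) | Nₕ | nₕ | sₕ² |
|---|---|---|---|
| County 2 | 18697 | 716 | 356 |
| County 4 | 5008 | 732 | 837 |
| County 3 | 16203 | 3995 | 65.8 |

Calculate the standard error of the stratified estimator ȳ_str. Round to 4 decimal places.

Var(ȳ_str) = Σₕ Wₕ²(1 − fₕ)sₕ²/nₕ with Wₕ = Nₕ/N, N = 39908.
County 2: Wₕ = 0.46850256; term = 0.46850256²·(1 − 0.03829491)·356/716 = 0.10495492.
County 4: Wₕ = 0.12548862; term = 0.12548862²·(1 − 0.14616613)·837/732 = 0.015374339.
County 3: Wₕ = 0.40600882; term = 0.40600882²·(1 − 0.24655928)·65.8/3995 = 0.0020456397.
Sum = 0.1223749.
SE = √(0.1223749) = 0.3498.

0.3498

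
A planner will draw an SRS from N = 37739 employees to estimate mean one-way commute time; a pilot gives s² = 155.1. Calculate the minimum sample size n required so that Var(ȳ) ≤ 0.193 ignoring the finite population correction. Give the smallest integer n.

Without fpc, n₀ = s²/D = 155.1/0.193 = 803.6269.
Rounding up, n = 804.

804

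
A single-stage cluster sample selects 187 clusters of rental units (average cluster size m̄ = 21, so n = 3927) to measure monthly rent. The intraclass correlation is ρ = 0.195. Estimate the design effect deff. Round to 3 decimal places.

deff = 1 + (21 − 1)·0.195 = 1 + 3.9 = 4.9.

4.900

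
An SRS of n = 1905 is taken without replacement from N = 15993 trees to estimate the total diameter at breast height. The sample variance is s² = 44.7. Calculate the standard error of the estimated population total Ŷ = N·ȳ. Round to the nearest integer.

2299

Var(Ŷ) = N²·Var(ȳ) = N²·(1 − n/N)·s²/n.
f = 1905/15993 = 0.11911461; Var(ȳ) = 0.88088539·44.7/1905 = 0.020669594.
Var(Ŷ) = 15993² · 0.020669594 = 5.2867871 × 10^6.
SE(Ŷ) = √(5.2867871 × 10^6) = 2299.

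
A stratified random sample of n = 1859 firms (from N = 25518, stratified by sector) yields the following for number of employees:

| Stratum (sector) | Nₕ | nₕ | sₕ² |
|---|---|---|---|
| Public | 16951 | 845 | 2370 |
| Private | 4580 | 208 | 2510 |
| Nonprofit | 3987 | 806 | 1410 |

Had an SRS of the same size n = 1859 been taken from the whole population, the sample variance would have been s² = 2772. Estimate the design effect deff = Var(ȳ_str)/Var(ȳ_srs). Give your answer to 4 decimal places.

Var(ȳ_str) = Σ Wₕ²(1−fₕ)sₕ²/nₕ with Wₕ = Nₕ/25518:
  Public: (16951/25518)²·(1−845/16951)·2370/845 = 1.1759298
  Private: (4580/25518)²·(1−208/4580)·2510/208 = 0.3710759
  Nonprofit: (3987/25518)²·(1−806/3987)·1410/806 = 0.034072242
  → Var(ȳ_str) = 1.5810779.
Var(ȳ_srs) = (1 − 1859/25518)·2772/1859 = 1.3824951.
deff = 1.5810779 / 1.3824951 = 1.1436.

1.1436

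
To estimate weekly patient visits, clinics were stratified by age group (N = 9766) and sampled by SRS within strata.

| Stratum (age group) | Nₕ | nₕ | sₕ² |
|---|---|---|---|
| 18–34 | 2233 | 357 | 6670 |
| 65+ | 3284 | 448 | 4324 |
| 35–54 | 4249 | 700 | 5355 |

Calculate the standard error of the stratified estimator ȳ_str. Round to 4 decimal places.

1.7241

Var(ȳ_str) = Σₕ Wₕ²(1 − fₕ)sₕ²/nₕ with Wₕ = Nₕ/N, N = 9766.
18–34: Wₕ = 0.22865042; term = 0.22865042²·(1 − 0.15987461)·6670/357 = 0.82062687.
65+: Wₕ = 0.33626869; term = 0.33626869²·(1 − 0.13641900)·4324/448 = 0.94250488.
35–54: Wₕ = 0.43508089; term = 0.43508089²·(1 − 0.16474465)·5355/700 = 1.2095414.
Sum = 2.9726732.
SE = √(2.9726732) = 1.7241.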